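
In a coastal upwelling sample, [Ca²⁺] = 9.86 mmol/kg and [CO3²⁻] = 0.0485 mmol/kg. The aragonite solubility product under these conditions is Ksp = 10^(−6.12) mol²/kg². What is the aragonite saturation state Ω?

Ω = 0.630

Ksp = 10^(−6.12) = 7.586×10^-7
Ω = [Ca²⁺][CO3²⁻]/Ksp = (9.86×10^-3)(0.0485×10^-3) / 7.586×10^-7 = 0.630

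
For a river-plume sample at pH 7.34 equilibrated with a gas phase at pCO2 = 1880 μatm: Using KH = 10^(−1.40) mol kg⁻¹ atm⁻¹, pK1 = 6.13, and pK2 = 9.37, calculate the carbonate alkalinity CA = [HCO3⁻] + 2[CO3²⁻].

CA = 1.24 mmol/kg

[CO2*] = KH · pCO2 = 10^(−1.40) × 1880×10^-6 = 7.484×10^-5 mol/kg
α₀ = 1/(1 + K1/[H⁺] + K1K2/[H⁺]²) = 1/(1 + 10^+1.21 + 10^-0.82) = 0.05757
DIC = [CO2*]/α₀ = 7.484×10^-5 / 0.05757 = 1.300 mmol/kg
CA = (α₁ + 2α₂)·DIC = (0.9337 + 2×0.008714) × 1.300 = 1.24 mmol/kg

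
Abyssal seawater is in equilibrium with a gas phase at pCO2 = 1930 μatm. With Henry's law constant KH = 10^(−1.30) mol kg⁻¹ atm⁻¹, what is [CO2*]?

KH = 10^(−1.30) = 5.012×10^-2 mol kg⁻¹ atm⁻¹
[CO2*] = KH · pCO2 = 5.012×10^-2 × 1930×10^-6 atm = 9.67×10^-5 mol/kg

[CO2*] = 96.7 μmol/kg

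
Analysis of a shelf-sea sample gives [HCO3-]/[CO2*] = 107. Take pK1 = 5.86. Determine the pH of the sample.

pH = 7.89

From K1 = [H⁺][HCO3-]/[CO2*]:  pH = pK1 + log₁₀([HCO3-]/[CO2*])
log₁₀(107) = +2.029
pH = 5.86 + (+2.029) = 7.89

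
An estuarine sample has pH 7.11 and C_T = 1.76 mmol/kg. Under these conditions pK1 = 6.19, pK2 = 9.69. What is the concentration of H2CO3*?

[CO2*] = 0.188 mmol/kg

α₀ = 1 / (1 + K1/[H⁺] + K1K2/[H⁺]²) = 1 / (1 + 10^+0.92 + 10^-1.66)
   = 1 / (1 + 8.3176 + 0.021878) = 1/9.3395 = 0.1071
[CO2*] = α₀ × DIC = 0.1071 × 1.76 = 0.188 mmol/kg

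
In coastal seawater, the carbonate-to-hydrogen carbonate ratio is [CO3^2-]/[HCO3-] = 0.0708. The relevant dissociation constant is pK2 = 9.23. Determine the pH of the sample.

pH = 8.08

From K2 = [H⁺][CO3^2-]/[HCO3-]:  pH = pK2 + log₁₀([CO3^2-]/[HCO3-])
log₁₀(0.0708) = -1.150
pH = 9.23 + (-1.150) = 8.08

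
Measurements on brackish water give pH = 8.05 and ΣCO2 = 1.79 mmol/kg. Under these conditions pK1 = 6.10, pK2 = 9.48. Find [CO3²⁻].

α₂ = 1 / (1 + [H⁺]/K2 + [H⁺]²/(K1K2)) = 1 / (1 + 10^+1.43 + 10^-0.52)
   = 1 / (1 + 26.915 + 0.30200) = 1/28.217 = 0.03544
[CO3²⁻] = α₂ × DIC = 0.03544 × 1.79 = 0.0634 mmol/kg

[CO3²⁻] = 0.0634 mmol/kg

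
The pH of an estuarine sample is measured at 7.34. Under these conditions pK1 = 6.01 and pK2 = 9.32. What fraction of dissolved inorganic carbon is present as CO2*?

α₀ = 1 / (1 + K1/[H⁺] + K1K2/[H⁺]²) = 1 / (1 + 10^+1.33 + 10^-0.65)
   = 1 / (1 + 21.380 + 0.22387) = 1/22.603 = 0.04424

α₀ = 0.0442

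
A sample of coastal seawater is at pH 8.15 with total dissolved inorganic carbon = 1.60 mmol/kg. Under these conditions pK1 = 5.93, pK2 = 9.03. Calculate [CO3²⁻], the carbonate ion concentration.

[CO3²⁻] = 0.185 mmol/kg

α₂ = 1 / (1 + [H⁺]/K2 + [H⁺]²/(K1K2)) = 1 / (1 + 10^+0.88 + 10^-1.34)
   = 1 / (1 + 7.5858 + 0.045709) = 1/8.6315 = 0.1159
[CO3²⁻] = α₂ × DIC = 0.1159 × 1.60 = 0.185 mmol/kg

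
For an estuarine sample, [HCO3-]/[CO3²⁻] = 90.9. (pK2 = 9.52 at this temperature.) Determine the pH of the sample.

pH = 7.56

From K2 = [H⁺][CO3²⁻]/[HCO3-]:  pH = pK2 − log₁₀([HCO3-]/[CO3²⁻])
log₁₀(90.9) = +1.959
pH = 9.52 − (+1.959) = 7.56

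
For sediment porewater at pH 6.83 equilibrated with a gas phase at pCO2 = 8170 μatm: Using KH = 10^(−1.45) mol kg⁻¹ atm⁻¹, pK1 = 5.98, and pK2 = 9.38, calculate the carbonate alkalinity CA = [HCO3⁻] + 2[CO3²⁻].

CA = 2.06 mmol/kg

[CO2*] = KH · pCO2 = 10^(−1.45) × 8170×10^-6 = 2.899×10^-4 mol/kg
α₀ = 1/(1 + K1/[H⁺] + K1K2/[H⁺]²) = 1/(1 + 10^+0.85 + 10^-1.70) = 0.1235
DIC = [CO2*]/α₀ = 2.899×10^-4 / 0.1235 = 2.348 mmol/kg
CA = (α₁ + 2α₂)·DIC = (0.8741 + 2×0.002463) × 2.348 = 2.06 mmol/kg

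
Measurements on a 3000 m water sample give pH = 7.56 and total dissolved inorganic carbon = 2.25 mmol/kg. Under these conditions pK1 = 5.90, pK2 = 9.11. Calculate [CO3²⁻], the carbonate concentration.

[CO3²⁻] = 0.0604 mmol/kg

α₂ = 1 / (1 + [H⁺]/K2 + [H⁺]²/(K1K2)) = 1 / (1 + 10^+1.55 + 10^-0.11)
   = 1 / (1 + 35.481 + 0.77625) = 1/37.258 = 0.02684
[CO3²⁻] = α₂ × DIC = 0.02684 × 2.25 = 0.0604 mmol/kg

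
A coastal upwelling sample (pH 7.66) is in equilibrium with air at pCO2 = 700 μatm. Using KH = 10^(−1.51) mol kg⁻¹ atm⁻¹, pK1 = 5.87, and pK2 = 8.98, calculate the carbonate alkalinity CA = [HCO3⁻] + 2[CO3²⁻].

CA = 1.46 mmol/kg

[CO2*] = KH · pCO2 = 10^(−1.51) × 700×10^-6 = 2.163×10^-5 mol/kg
α₀ = 1/(1 + K1/[H⁺] + K1K2/[H⁺]²) = 1/(1 + 10^+1.79 + 10^+0.47) = 0.01524
DIC = [CO2*]/α₀ = 2.163×10^-5 / 0.01524 = 1.419 mmol/kg
CA = (α₁ + 2α₂)·DIC = (0.9398 + 2×0.04498) × 1.419 = 1.46 mmol/kg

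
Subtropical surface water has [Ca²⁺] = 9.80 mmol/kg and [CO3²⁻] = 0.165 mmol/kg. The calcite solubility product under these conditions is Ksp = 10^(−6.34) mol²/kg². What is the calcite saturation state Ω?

Ω = 3.54

Ksp = 10^(−6.34) = 4.571×10^-7
Ω = [Ca²⁺][CO3²⁻]/Ksp = (9.80×10^-3)(0.165×10^-3) / 4.571×10^-7 = 3.54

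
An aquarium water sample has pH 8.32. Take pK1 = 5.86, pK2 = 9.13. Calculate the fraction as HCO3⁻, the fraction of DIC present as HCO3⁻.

α₁ = 0.863

α₁ = 1 / (1 + [H⁺]/K1 + K2/[H⁺]) = 1 / (1 + 10^-2.46 + 10^-0.81)
   = 1 / (1 + 0.0034674 + 0.15488) = 1/1.1583 = 0.8633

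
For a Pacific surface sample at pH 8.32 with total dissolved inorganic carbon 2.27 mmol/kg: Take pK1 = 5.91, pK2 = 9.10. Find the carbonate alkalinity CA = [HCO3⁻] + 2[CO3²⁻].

CA = [HCO3⁻] + 2[CO3²⁻] = (α₁ + 2α₂)·DIC
At pH 8.32: [H⁺]/K1 = 10^-2.41 = 0.0038905, K2/[H⁺] = 10^-0.78 = 0.16596
α₁ = 1/(1 + 0.0038905 + 0.16596) = 1/1.1698 = 0.8548; α₂ = α₁·K2/[H⁺] = 0.1419
α₁ + 2α₂ = 1.1385
CA = 1.1385 × 2.27 = 2.58 mmol/kg

CA = 2.58 mmol/kg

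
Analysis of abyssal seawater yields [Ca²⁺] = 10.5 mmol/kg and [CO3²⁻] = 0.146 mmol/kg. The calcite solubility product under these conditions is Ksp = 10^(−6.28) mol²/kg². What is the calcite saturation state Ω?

Ω = 2.92

Ksp = 10^(−6.28) = 5.248×10^-7
Ω = [Ca²⁺][CO3²⁻]/Ksp = (10.5×10^-3)(0.146×10^-3) / 5.248×10^-7 = 2.92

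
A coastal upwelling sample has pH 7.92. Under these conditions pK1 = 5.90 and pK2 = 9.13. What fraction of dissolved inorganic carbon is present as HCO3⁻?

α₁ = 0.934

α₁ = 1 / (1 + [H⁺]/K1 + K2/[H⁺]) = 1 / (1 + 10^-2.02 + 10^-1.21)
   = 1 / (1 + 0.0095499 + 0.061660) = 1/1.0712 = 0.9335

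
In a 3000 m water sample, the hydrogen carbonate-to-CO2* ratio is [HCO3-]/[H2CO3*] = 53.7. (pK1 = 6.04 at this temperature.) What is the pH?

From K1 = [H⁺][HCO3-]/[H2CO3*]:  pH = pK1 + log₁₀([HCO3-]/[H2CO3*])
log₁₀(53.7) = +1.730
pH = 6.04 + (+1.730) = 7.77

pH = 7.77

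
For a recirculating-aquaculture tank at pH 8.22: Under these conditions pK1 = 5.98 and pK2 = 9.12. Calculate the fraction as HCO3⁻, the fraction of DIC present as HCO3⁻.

α₁ = 1 / (1 + [H⁺]/K1 + K2/[H⁺]) = 1 / (1 + 10^-2.24 + 10^-0.90)
   = 1 / (1 + 0.0057544 + 0.12589) = 1/1.1316 = 0.8837

α₁ = 0.884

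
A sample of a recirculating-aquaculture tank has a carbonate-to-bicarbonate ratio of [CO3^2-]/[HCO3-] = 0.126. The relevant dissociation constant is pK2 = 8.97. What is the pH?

pH = 8.07

From K2 = [H⁺][CO3^2-]/[HCO3-]:  pH = pK2 + log₁₀([CO3^2-]/[HCO3-])
log₁₀(0.126) = -0.900
pH = 8.97 + (-0.900) = 8.07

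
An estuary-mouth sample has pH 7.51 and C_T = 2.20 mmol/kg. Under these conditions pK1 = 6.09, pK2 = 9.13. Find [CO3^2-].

α₂ = 1 / (1 + [H⁺]/K2 + [H⁺]²/(K1K2)) = 1 / (1 + 10^+1.62 + 10^+0.20)
   = 1 / (1 + 41.687 + 1.5849) = 1/44.272 = 0.02259
[CO3²⁻] = α₂ × DIC = 0.02259 × 2.20 = 0.0497 mmol/kg

[CO3²⁻] = 0.0497 mmol/kg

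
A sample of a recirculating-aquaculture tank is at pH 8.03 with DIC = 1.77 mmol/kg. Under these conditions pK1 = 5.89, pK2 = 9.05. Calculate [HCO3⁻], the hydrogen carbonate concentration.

[HCO3⁻] = 1.61 mmol/kg

α₁ = 1 / (1 + [H⁺]/K1 + K2/[H⁺]) = 1 / (1 + 10^-2.14 + 10^-1.02)
   = 1 / (1 + 0.0072444 + 0.095499) = 1/1.1027 = 0.9068
[HCO3⁻] = α₁ × DIC = 0.9068 × 1.77 = 1.61 mmol/kg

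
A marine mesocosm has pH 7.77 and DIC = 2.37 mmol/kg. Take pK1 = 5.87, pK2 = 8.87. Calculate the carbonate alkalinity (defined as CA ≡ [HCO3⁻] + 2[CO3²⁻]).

CA = 2.52 mmol/kg

CA = [HCO3⁻] + 2[CO3²⁻] = (α₁ + 2α₂)·DIC
At pH 7.77: [H⁺]/K1 = 10^-1.90 = 0.012589, K2/[H⁺] = 10^-1.10 = 0.079433
α₁ = 1/(1 + 0.012589 + 0.079433) = 1/1.0920 = 0.9157; α₂ = α₁·K2/[H⁺] = 0.07274
α₁ + 2α₂ = 1.0612
CA = 1.0612 × 2.37 = 2.52 mmol/kg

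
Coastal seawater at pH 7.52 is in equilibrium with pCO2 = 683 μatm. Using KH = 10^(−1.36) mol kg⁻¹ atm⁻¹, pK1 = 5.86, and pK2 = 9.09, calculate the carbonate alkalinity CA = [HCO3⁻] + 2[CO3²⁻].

CA = 1.44 mmol/kg

[CO2*] = KH · pCO2 = 10^(−1.36) × 683×10^-6 = 2.981×10^-5 mol/kg
α₀ = 1/(1 + K1/[H⁺] + K1K2/[H⁺]²) = 1/(1 + 10^+1.66 + 10^+0.09) = 0.02086
DIC = [CO2*]/α₀ = 2.981×10^-5 / 0.02086 = 1.429 mmol/kg
CA = (α₁ + 2α₂)·DIC = (0.9535 + 2×0.02566) × 1.429 = 1.44 mmol/kg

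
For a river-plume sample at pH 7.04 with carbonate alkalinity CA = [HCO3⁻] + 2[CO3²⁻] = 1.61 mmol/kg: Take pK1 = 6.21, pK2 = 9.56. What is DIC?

DIC = 1.84 mmol/kg

CA = [HCO3⁻] + 2[CO3²⁻] = (α₁ + 2α₂)·DIC
At pH 7.04: [H⁺]/K1 = 10^-0.83 = 0.14791, K2/[H⁺] = 10^-2.52 = 0.0030200
α₁ = 1/(1 + 0.14791 + 0.0030200) = 1/1.1509 = 0.8689; α₂ = α₁·K2/[H⁺] = 0.002624
α₁ + 2α₂ = 0.8741
DIC = CA / (α₁ + 2α₂) = 1.61 / 0.8741 = 1.84 mmol/kg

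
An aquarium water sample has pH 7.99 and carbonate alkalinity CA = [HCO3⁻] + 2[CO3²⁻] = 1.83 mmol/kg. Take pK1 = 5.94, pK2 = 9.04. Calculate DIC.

DIC = 1.71 mmol/kg

CA = [HCO3⁻] + 2[CO3²⁻] = (α₁ + 2α₂)·DIC
At pH 7.99: [H⁺]/K1 = 10^-2.05 = 0.0089125, K2/[H⁺] = 10^-1.05 = 0.089125
α₁ = 1/(1 + 0.0089125 + 0.089125) = 1/1.0980 = 0.9107; α₂ = α₁·K2/[H⁺] = 0.08117
α₁ + 2α₂ = 1.0731
DIC = CA / (α₁ + 2α₂) = 1.83 / 1.0731 = 1.71 mmol/kg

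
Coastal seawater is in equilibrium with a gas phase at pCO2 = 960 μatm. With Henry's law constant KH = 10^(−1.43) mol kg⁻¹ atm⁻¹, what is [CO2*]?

KH = 10^(−1.43) = 3.715×10^-2 mol kg⁻¹ atm⁻¹
[CO2*] = KH · pCO2 = 3.715×10^-2 × 960×10^-6 atm = 3.57×10^-5 mol/kg

[CO2*] = 35.7 μmol/kg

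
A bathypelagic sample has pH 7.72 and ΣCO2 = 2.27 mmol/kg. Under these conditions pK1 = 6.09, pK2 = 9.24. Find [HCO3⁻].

α₁ = 1 / (1 + [H⁺]/K1 + K2/[H⁺]) = 1 / (1 + 10^-1.63 + 10^-1.52)
   = 1 / (1 + 0.023442 + 0.030200) = 1/1.0536 = 0.9491
[HCO3⁻] = α₁ × DIC = 0.9491 × 2.27 = 2.15 mmol/kg

[HCO3⁻] = 2.15 mmol/kg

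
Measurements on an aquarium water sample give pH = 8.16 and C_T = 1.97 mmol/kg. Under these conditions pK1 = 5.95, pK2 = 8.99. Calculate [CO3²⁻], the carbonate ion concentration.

[CO3²⁻] = 0.252 mmol/kg

α₂ = 1 / (1 + [H⁺]/K2 + [H⁺]²/(K1K2)) = 1 / (1 + 10^+0.83 + 10^-1.38)
   = 1 / (1 + 6.7608 + 0.041687) = 1/7.8025 = 0.1282
[CO3²⁻] = α₂ × DIC = 0.1282 × 1.97 = 0.252 mmol/kg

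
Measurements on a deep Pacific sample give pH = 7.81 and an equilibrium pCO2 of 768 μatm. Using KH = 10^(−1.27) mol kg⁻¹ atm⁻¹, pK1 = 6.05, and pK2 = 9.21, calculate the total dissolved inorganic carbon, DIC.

[CO2*] = KH · pCO2 = 10^(−1.27) × 768×10^-6 = 4.124×10^-5 mol/kg
α₀ = 1/(1 + K1/[H⁺] + K1K2/[H⁺]²) = 1/(1 + 10^+1.76 + 10^+0.36) = 0.01644
DIC = [CO2*]/α₀ = 4.124×10^-5 / 0.01644 = 2.51 mmol/kg

DIC = 2.51 mmol/kg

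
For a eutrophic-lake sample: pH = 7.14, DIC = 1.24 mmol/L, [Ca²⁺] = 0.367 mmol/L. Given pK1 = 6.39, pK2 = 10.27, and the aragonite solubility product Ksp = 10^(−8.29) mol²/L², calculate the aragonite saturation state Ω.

α₂ = 1 / (1 + [H⁺]/K2 + [H⁺]²/(K1K2)) = 1 / (1 + 10^+3.13 + 10^+2.38)
   = 1 / (1 + 1349.0 + 239.88) = 1/1589.8 = 0.0006290
[CO3²⁻] = α₂ × DIC = 0.0006290 × 1.24 = 0.0007799 mmol/L = 0.7799 μmol/L
Ksp = 10^(−8.29) = 5.129×10^-9
Ω = [Ca²⁺][CO3²⁻]/Ksp = (0.367×10^-3)(7.799×10^-7) / 5.129×10^-9 = 0.0558

Ω = 0.0558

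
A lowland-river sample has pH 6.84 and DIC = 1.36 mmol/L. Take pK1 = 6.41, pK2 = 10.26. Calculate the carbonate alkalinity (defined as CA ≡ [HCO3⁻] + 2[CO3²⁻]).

CA = [HCO3⁻] + 2[CO3²⁻] = (α₁ + 2α₂)·DIC
At pH 6.84: [H⁺]/K1 = 10^-0.43 = 0.37154, K2/[H⁺] = 10^-3.42 = 0.00038019
α₁ = 1/(1 + 0.37154 + 0.00038019) = 1/1.3719 = 0.7289; α₂ = α₁·K2/[H⁺] = 0.0002771
α₁ + 2α₂ = 0.7295
CA = 0.7295 × 1.36 = 0.992 mmol/L

CA = 0.992 mmol/L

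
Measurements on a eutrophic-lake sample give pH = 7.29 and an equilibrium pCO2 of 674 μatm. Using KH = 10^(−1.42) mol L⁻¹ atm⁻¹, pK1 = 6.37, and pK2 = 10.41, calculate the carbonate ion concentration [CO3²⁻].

[CO3²⁻] = 0.162 μmol/L

[CO2*] = KH · pCO2 = 10^(−1.42) × 674×10^-6 = 2.562×10^-5 mol/L
α₀ = 1/(1 + K1/[H⁺] + K1K2/[H⁺]²) = 1/(1 + 10^+0.92 + 10^-2.20) = 0.1073
DIC = [CO2*]/α₀ = 2.562×10^-5 / 0.1073 = 0.2389 mmol/L
[CO3²⁻] = α₂·DIC; α₂ = 0.0006767, so [CO3²⁻] = 0.0006767 × 0.2389 = 0.000162 mmol/L = 0.162 μmol/L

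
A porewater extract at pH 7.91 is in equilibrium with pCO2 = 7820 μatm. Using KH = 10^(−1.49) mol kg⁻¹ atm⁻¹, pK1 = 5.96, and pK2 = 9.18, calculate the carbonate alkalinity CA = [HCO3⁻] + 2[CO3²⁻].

CA = 25.0 mmol/kg

[CO2*] = KH · pCO2 = 10^(−1.49) × 7820×10^-6 = 2.531×10^-4 mol/kg
α₀ = 1/(1 + K1/[H⁺] + K1K2/[H⁺]²) = 1/(1 + 10^+1.95 + 10^+0.68) = 0.01054
DIC = [CO2*]/α₀ = 2.531×10^-4 / 0.01054 = 24.02 mmol/kg
CA = (α₁ + 2α₂)·DIC = (0.9390 + 2×0.05043) × 24.02 = 25.0 mmol/kg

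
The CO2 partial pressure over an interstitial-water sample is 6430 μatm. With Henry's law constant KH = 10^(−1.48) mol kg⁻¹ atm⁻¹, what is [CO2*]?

[CO2*] = 213 μmol/kg

KH = 10^(−1.48) = 3.311×10^-2 mol kg⁻¹ atm⁻¹
[CO2*] = KH · pCO2 = 3.311×10^-2 × 6430×10^-6 atm = 2.13×10^-4 mol/kg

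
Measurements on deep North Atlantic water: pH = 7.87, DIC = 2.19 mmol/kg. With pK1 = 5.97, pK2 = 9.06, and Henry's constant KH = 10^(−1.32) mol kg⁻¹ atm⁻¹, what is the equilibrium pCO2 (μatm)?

pCO2 = 535 μatm

α₀ = 1 / (1 + K1/[H⁺] + K1K2/[H⁺]²) = 1 / (1 + 10^+1.90 + 10^+0.71)
   = 1 / (1 + 79.433 + 5.1286) = 1/85.561 = 0.01169
[CO2*] = α₀ × DIC = 0.01169 × 2.19 = 0.02560 mmol/kg
pCO2 = [CO2*]/KH = 2.560×10^-5 / 4.786×10^-2 = 535 μatm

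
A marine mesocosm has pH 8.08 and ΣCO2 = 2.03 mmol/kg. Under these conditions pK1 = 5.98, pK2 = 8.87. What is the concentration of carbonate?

[CO3²⁻] = 0.281 mmol/kg

α₂ = 1 / (1 + [H⁺]/K2 + [H⁺]²/(K1K2)) = 1 / (1 + 10^+0.79 + 10^-1.31)
   = 1 / (1 + 6.1660 + 0.048978) = 1/7.2149 = 0.1386
[CO3²⁻] = α₂ × DIC = 0.1386 × 2.03 = 0.281 mmol/kg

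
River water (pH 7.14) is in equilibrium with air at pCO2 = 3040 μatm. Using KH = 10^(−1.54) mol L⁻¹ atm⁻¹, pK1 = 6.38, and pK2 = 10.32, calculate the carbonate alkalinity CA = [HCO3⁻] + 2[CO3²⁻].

[CO2*] = KH · pCO2 = 10^(−1.54) × 3040×10^-6 = 8.767×10^-5 mol/L
α₀ = 1/(1 + K1/[H⁺] + K1K2/[H⁺]²) = 1/(1 + 10^+0.76 + 10^-2.42) = 0.1480
DIC = [CO2*]/α₀ = 8.767×10^-5 / 0.1480 = 0.5925 mmol/L
CA = (α₁ + 2α₂)·DIC = (0.8515 + 2×0.0005626) × 0.5925 = 0.505 mmol/L

CA = 0.505 mmol/L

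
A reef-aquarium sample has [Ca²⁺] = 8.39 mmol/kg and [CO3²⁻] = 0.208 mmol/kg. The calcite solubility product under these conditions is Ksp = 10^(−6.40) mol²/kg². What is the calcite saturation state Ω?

Ksp = 10^(−6.40) = 3.981×10^-7
Ω = [Ca²⁺][CO3²⁻]/Ksp = (8.39×10^-3)(0.208×10^-3) / 3.981×10^-7 = 4.38

Ω = 4.38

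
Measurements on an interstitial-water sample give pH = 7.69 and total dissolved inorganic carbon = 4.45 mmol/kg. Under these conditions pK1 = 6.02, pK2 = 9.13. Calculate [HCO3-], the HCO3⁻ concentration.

α₁ = 1 / (1 + [H⁺]/K1 + K2/[H⁺]) = 1 / (1 + 10^-1.67 + 10^-1.44)
   = 1 / (1 + 0.021380 + 0.036308) = 1/1.0577 = 0.9455
[HCO3⁻] = α₁ × DIC = 0.9455 × 4.45 = 4.21 mmol/kg

[HCO3⁻] = 4.21 mmol/kg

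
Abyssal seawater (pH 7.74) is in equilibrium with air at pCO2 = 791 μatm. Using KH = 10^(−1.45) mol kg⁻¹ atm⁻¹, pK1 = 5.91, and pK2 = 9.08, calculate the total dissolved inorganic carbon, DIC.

[CO2*] = KH · pCO2 = 10^(−1.45) × 791×10^-6 = 2.807×10^-5 mol/kg
α₀ = 1/(1 + K1/[H⁺] + K1K2/[H⁺]²) = 1/(1 + 10^+1.83 + 10^+0.49) = 0.01395
DIC = [CO2*]/α₀ = 2.807×10^-5 / 0.01395 = 2.01 mmol/kg

DIC = 2.01 mmol/kg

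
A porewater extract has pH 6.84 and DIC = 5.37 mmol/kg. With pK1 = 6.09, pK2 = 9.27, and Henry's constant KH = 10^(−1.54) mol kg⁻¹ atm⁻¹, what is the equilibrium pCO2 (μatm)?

pCO2 = 2.80×10^4 μatm

α₀ = 1 / (1 + K1/[H⁺] + K1K2/[H⁺]²) = 1 / (1 + 10^+0.75 + 10^-1.68)
   = 1 / (1 + 5.6234 + 0.020893) = 1/6.6443 = 0.1505
[CO2*] = α₀ × DIC = 0.1505 × 5.37 = 0.8082 mmol/kg
pCO2 = [CO2*]/KH = 8.082×10^-4 / 2.884×10^-2 = 2.80×10^4 μatm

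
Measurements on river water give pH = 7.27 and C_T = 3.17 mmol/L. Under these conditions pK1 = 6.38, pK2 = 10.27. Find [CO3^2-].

[CO3²⁻] = 2.81 μmol/L

α₂ = 1 / (1 + [H⁺]/K2 + [H⁺]²/(K1K2)) = 1 / (1 + 10^+3.00 + 10^+2.11)
   = 1 / (1 + 1000.0 + 128.82) = 1/1129.8 = 0.0008851
[CO3²⁻] = α₂ × DIC = 0.0008851 × 3.17 = 0.00281 mmol/L = 2.81 μmol/L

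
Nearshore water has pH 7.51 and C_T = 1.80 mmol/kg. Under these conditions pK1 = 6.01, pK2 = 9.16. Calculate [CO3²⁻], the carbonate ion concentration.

[CO3²⁻] = 0.0382 mmol/kg

α₂ = 1 / (1 + [H⁺]/K2 + [H⁺]²/(K1K2)) = 1 / (1 + 10^+1.65 + 10^+0.15)
   = 1 / (1 + 44.668 + 1.4125) = 1/47.081 = 0.02124
[CO3²⁻] = α₂ × DIC = 0.02124 × 1.80 = 0.0382 mmol/kg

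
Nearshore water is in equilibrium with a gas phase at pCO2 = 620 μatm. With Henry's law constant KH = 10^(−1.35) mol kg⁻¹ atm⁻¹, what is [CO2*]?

[CO2*] = 27.7 μmol/kg

KH = 10^(−1.35) = 4.467×10^-2 mol kg⁻¹ atm⁻¹
[CO2*] = KH · pCO2 = 4.467×10^-2 × 620×10^-6 atm = 2.77×10^-5 mol/kg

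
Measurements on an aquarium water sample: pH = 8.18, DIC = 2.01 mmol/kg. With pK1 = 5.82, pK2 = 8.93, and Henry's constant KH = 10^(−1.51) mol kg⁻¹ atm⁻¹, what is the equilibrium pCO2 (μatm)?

pCO2 = 240 μatm

α₀ = 1 / (1 + K1/[H⁺] + K1K2/[H⁺]²) = 1 / (1 + 10^+2.36 + 10^+1.61)
   = 1 / (1 + 229.09 + 40.738) = 1/270.82 = 0.003692
[CO2*] = α₀ × DIC = 0.003692 × 2.01 = 0.007422 mmol/kg = 7.422 μmol/kg
pCO2 = [CO2*]/KH = 7.422×10^-6 / 3.090×10^-2 = 240 μatm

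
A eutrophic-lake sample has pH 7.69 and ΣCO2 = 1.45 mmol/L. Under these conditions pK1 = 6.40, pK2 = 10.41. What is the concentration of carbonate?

α₂ = 1 / (1 + [H⁺]/K2 + [H⁺]²/(K1K2)) = 1 / (1 + 10^+2.72 + 10^+1.43)
   = 1 / (1 + 524.81 + 26.915) = 1/552.72 = 0.001809
[CO3²⁻] = α₂ × DIC = 0.001809 × 1.45 = 0.00262 mmol/L = 2.62 μmol/L

[CO3²⁻] = 2.62 μmol/L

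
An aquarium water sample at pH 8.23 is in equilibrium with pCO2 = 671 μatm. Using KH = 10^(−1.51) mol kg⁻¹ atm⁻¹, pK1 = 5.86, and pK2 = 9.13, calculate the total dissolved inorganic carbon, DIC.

[CO2*] = KH · pCO2 = 10^(−1.51) × 671×10^-6 = 2.074×10^-5 mol/kg
α₀ = 1/(1 + K1/[H⁺] + K1K2/[H⁺]²) = 1/(1 + 10^+2.37 + 10^+1.47) = 0.003775
DIC = [CO2*]/α₀ = 2.074×10^-5 / 0.003775 = 5.49 mmol/kg

DIC = 5.49 mmol/kg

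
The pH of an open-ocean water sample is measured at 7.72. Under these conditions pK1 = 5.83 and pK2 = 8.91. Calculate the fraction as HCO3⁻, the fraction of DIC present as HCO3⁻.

α₁ = 1 / (1 + [H⁺]/K1 + K2/[H⁺]) = 1 / (1 + 10^-1.89 + 10^-1.19)
   = 1 / (1 + 0.012882 + 0.064565) = 1/1.0774 = 0.9281

α₁ = 0.928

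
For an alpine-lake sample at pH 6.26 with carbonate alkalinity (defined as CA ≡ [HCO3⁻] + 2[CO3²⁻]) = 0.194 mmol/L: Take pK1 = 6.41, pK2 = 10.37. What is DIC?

CA = [HCO3⁻] + 2[CO3²⁻] = (α₁ + 2α₂)·DIC
At pH 6.26: [H⁺]/K1 = 10^0.15 = 1.4125, K2/[H⁺] = 10^-4.11 = 7.7625×10^-5
α₁ = 1/(1 + 1.4125 + 7.7625×10^-5) = 1/2.4126 = 0.4145; α₂ = α₁·K2/[H⁺] = 3.217×10^-5
α₁ + 2α₂ = 0.4146
DIC = CA / (α₁ + 2α₂) = 0.194 / 0.4146 = 0.468 mmol/L

DIC = 0.468 mmol/L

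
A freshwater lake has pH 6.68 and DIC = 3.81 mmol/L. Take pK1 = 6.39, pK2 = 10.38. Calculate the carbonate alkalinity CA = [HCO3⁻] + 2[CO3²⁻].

CA = 2.52 mmol/L

CA = [HCO3⁻] + 2[CO3²⁻] = (α₁ + 2α₂)·DIC
At pH 6.68: [H⁺]/K1 = 10^-0.29 = 0.51286, K2/[H⁺] = 10^-3.70 = 0.00019953
α₁ = 1/(1 + 0.51286 + 0.00019953) = 1/1.5131 = 0.6609; α₂ = α₁·K2/[H⁺] = 0.0001319
α₁ + 2α₂ = 0.6612
CA = 0.6612 × 3.81 = 2.52 mmol/L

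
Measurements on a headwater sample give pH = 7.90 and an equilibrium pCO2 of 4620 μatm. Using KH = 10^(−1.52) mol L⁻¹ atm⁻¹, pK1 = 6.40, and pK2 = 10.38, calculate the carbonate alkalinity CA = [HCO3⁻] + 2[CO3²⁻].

[CO2*] = KH · pCO2 = 10^(−1.52) × 4620×10^-6 = 1.395×10^-4 mol/L
α₀ = 1/(1 + K1/[H⁺] + K1K2/[H⁺]²) = 1/(1 + 10^+1.50 + 10^-0.98) = 0.03056
DIC = [CO2*]/α₀ = 1.395×10^-4 / 0.03056 = 4.566 mmol/L
CA = (α₁ + 2α₂)·DIC = (0.9662 + 2×0.003200) × 4.566 = 4.44 mmol/L

CA = 4.44 mmol/L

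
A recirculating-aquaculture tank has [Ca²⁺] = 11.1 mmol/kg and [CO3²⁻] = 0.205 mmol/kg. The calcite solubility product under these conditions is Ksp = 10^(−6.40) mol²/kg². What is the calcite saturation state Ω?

Ω = 5.72

Ksp = 10^(−6.40) = 3.981×10^-7
Ω = [Ca²⁺][CO3²⁻]/Ksp = (11.1×10^-3)(0.205×10^-3) / 3.981×10^-7 = 5.72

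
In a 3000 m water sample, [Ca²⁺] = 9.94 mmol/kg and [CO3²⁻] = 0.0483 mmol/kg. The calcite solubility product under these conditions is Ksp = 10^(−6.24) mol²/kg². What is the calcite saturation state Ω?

Ksp = 10^(−6.24) = 5.754×10^-7
Ω = [Ca²⁺][CO3²⁻]/Ksp = (9.94×10^-3)(0.0483×10^-3) / 5.754×10^-7 = 0.834

Ω = 0.834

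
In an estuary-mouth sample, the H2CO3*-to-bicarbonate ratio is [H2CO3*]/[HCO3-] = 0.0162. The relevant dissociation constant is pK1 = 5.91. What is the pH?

pH = 7.70

From K1 = [H⁺][HCO3-]/[H2CO3*]:  pH = pK1 − log₁₀([H2CO3*]/[HCO3-])
log₁₀(0.0162) = -1.790
pH = 5.91 − (-1.790) = 7.70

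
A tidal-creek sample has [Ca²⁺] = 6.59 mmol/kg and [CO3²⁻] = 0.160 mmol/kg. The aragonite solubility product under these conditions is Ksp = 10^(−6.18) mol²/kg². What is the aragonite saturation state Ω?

Ω = 1.60

Ksp = 10^(−6.18) = 6.607×10^-7
Ω = [Ca²⁺][CO3²⁻]/Ksp = (6.59×10^-3)(0.160×10^-3) / 6.607×10^-7 = 1.60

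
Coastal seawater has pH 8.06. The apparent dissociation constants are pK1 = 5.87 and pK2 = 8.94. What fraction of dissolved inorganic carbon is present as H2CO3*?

α₀ = 1 / (1 + K1/[H⁺] + K1K2/[H⁺]²) = 1 / (1 + 10^+2.19 + 10^+1.31)
   = 1 / (1 + 154.88 + 20.417) = 1/176.30 = 0.005672

α₀ = 0.00567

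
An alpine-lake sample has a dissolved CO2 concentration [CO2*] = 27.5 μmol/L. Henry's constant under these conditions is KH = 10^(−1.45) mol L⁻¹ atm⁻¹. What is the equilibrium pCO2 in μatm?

KH = 10^(−1.45) = 3.548×10^-2 mol L⁻¹ atm⁻¹
pCO2 = [CO2*]/KH = 27.5×10^-6 / 3.548×10^-2 = 7.75×10^-4 atm = 775 μatm

pCO2 = 775 μatm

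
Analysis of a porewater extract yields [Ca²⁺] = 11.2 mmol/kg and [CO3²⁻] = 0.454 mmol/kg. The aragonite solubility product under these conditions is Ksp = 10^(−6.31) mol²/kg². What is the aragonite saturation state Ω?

Ksp = 10^(−6.31) = 4.898×10^-7
Ω = [Ca²⁺][CO3²⁻]/Ksp = (11.2×10^-3)(0.454×10^-3) / 4.898×10^-7 = 10.4

Ω = 10.4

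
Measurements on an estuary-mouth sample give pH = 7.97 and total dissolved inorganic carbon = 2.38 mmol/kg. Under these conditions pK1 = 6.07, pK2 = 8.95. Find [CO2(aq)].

[CO2*] = 0.0268 mmol/kg

α₀ = 1 / (1 + K1/[H⁺] + K1K2/[H⁺]²) = 1 / (1 + 10^+1.90 + 10^+0.92)
   = 1 / (1 + 79.433 + 8.3176) = 1/88.750 = 0.01127
[CO2*] = α₀ × DIC = 0.01127 × 2.38 = 0.0268 mmol/kg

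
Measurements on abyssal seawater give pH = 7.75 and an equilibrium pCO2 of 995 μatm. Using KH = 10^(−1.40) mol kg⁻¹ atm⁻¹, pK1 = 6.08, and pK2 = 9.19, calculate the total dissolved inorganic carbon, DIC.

[CO2*] = KH · pCO2 = 10^(−1.40) × 995×10^-6 = 3.961×10^-5 mol/kg
α₀ = 1/(1 + K1/[H⁺] + K1K2/[H⁺]²) = 1/(1 + 10^+1.67 + 10^+0.23) = 0.02021
DIC = [CO2*]/α₀ = 3.961×10^-5 / 0.02021 = 1.96 mmol/kg

DIC = 1.96 mmol/kg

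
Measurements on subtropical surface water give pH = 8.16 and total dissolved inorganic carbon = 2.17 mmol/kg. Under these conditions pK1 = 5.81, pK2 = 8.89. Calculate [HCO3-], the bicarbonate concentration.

[HCO3⁻] = 1.82 mmol/kg

α₁ = 1 / (1 + [H⁺]/K1 + K2/[H⁺]) = 1 / (1 + 10^-2.35 + 10^-0.73)
   = 1 / (1 + 0.0044668 + 0.18621) = 1/1.1907 = 0.8399
[HCO3⁻] = α₁ × DIC = 0.8399 × 2.17 = 1.82 mmol/kg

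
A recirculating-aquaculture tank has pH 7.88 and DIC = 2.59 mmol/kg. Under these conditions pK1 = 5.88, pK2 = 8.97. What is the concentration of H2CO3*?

[CO2*] = 0.0237 mmol/kg

α₀ = 1 / (1 + K1/[H⁺] + K1K2/[H⁺]²) = 1 / (1 + 10^+2.00 + 10^+0.91)
   = 1 / (1 + 100.00 + 8.1283) = 1/109.13 = 0.009164
[CO2*] = α₀ × DIC = 0.009164 × 2.59 = 0.0237 mmol/kg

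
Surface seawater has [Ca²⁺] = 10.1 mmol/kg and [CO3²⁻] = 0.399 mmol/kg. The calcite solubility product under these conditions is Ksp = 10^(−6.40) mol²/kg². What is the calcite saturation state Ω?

Ω = 10.1

Ksp = 10^(−6.40) = 3.981×10^-7
Ω = [Ca²⁺][CO3²⁻]/Ksp = (10.1×10^-3)(0.399×10^-3) / 3.981×10^-7 = 10.1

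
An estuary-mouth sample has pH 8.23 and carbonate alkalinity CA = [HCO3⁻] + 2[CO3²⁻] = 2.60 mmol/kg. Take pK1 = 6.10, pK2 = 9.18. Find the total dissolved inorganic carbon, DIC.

CA = [HCO3⁻] + 2[CO3²⁻] = (α₁ + 2α₂)·DIC
At pH 8.23: [H⁺]/K1 = 10^-2.13 = 0.0074131, K2/[H⁺] = 10^-0.95 = 0.11220
α₁ = 1/(1 + 0.0074131 + 0.11220) = 1/1.1196 = 0.8932; α₂ = α₁·K2/[H⁺] = 0.1002
α₁ + 2α₂ = 1.0936
DIC = CA / (α₁ + 2α₂) = 2.60 / 1.0936 = 2.38 mmol/kg

DIC = 2.38 mmol/kg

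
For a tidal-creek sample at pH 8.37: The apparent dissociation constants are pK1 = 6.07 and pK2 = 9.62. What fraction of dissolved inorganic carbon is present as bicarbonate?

α₁ = 0.942

α₁ = 1 / (1 + [H⁺]/K1 + K2/[H⁺]) = 1 / (1 + 10^-2.30 + 10^-1.25)
   = 1 / (1 + 0.0050119 + 0.056234) = 1/1.0612 = 0.9423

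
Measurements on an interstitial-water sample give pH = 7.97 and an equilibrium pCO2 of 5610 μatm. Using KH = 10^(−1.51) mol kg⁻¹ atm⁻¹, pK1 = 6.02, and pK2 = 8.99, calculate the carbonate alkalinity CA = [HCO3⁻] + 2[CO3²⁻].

[CO2*] = KH · pCO2 = 10^(−1.51) × 5610×10^-6 = 1.734×10^-4 mol/kg
α₀ = 1/(1 + K1/[H⁺] + K1K2/[H⁺]²) = 1/(1 + 10^+1.95 + 10^+0.93) = 0.01014
DIC = [CO2*]/α₀ = 1.734×10^-4 / 0.01014 = 17.10 mmol/kg
CA = (α₁ + 2α₂)·DIC = (0.9036 + 2×0.08629) × 17.10 = 18.4 mmol/kg

CA = 18.4 mmol/kg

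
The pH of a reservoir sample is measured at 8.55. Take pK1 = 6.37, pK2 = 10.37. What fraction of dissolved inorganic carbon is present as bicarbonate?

α₁ = 1 / (1 + [H⁺]/K1 + K2/[H⁺]) = 1 / (1 + 10^-2.18 + 10^-1.82)
   = 1 / (1 + 0.0066069 + 0.015136) = 1/1.0217 = 0.9787

α₁ = 0.979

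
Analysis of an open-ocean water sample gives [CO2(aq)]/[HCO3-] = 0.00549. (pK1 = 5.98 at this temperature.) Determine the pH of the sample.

From K1 = [H⁺][HCO3-]/[CO2(aq)]:  pH = pK1 − log₁₀([CO2(aq)]/[HCO3-])
log₁₀(0.00549) = -2.260
pH = 5.98 − (-2.260) = 8.24

pH = 8.24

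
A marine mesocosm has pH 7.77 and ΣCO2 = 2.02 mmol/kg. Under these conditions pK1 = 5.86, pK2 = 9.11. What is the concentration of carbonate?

α₂ = 1 / (1 + [H⁺]/K2 + [H⁺]²/(K1K2)) = 1 / (1 + 10^+1.34 + 10^-0.57)
   = 1 / (1 + 21.878 + 0.26915) = 1/23.147 = 0.04320
[CO3²⁻] = α₂ × DIC = 0.04320 × 2.02 = 0.0873 mmol/kg

[CO3²⁻] = 0.0873 mmol/kg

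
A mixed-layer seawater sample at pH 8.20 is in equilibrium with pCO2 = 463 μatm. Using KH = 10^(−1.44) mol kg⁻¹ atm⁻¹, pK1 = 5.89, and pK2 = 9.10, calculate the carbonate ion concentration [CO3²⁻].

[CO2*] = KH · pCO2 = 10^(−1.44) × 463×10^-6 = 1.681×10^-5 mol/kg
α₀ = 1/(1 + K1/[H⁺] + K1K2/[H⁺]²) = 1/(1 + 10^+2.31 + 10^+1.41) = 0.004331
DIC = [CO2*]/α₀ = 1.681×10^-5 / 0.004331 = 3.881 mmol/kg
[CO3²⁻] = α₂·DIC; α₂ = 0.1113, so [CO3²⁻] = 0.1113 × 3.881 = 0.432 mmol/kg

[CO3²⁻] = 0.432 mmol/kg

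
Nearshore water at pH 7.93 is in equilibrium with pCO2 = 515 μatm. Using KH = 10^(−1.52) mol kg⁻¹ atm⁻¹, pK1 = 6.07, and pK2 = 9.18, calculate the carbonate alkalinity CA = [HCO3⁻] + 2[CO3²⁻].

CA = 1.25 mmol/kg

[CO2*] = KH · pCO2 = 10^(−1.52) × 515×10^-6 = 1.555×10^-5 mol/kg
α₀ = 1/(1 + K1/[H⁺] + K1K2/[H⁺]²) = 1/(1 + 10^+1.86 + 10^+0.61) = 0.01290
DIC = [CO2*]/α₀ = 1.555×10^-5 / 0.01290 = 1.206 mmol/kg
CA = (α₁ + 2α₂)·DIC = (0.9345 + 2×0.05255) × 1.206 = 1.25 mmol/kg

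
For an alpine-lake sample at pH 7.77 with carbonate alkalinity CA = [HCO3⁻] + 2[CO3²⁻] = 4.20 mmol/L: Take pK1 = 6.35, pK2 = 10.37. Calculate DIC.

CA = [HCO3⁻] + 2[CO3²⁻] = (α₁ + 2α₂)·DIC
At pH 7.77: [H⁺]/K1 = 10^-1.42 = 0.038019, K2/[H⁺] = 10^-2.60 = 0.0025119
α₁ = 1/(1 + 0.038019 + 0.0025119) = 1/1.0405 = 0.9610; α₂ = α₁·K2/[H⁺] = 0.002414
α₁ + 2α₂ = 0.9659
DIC = CA / (α₁ + 2α₂) = 4.20 / 0.9659 = 4.35 mmol/L

DIC = 4.35 mmol/L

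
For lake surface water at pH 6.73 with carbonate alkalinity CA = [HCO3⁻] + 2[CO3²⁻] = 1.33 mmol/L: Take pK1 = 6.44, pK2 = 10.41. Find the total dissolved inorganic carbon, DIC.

CA = [HCO3⁻] + 2[CO3²⁻] = (α₁ + 2α₂)·DIC
At pH 6.73: [H⁺]/K1 = 10^-0.29 = 0.51286, K2/[H⁺] = 10^-3.68 = 0.00020893
α₁ = 1/(1 + 0.51286 + 0.00020893) = 1/1.5131 = 0.6609; α₂ = α₁·K2/[H⁺] = 0.0001381
α₁ + 2α₂ = 0.6612
DIC = CA / (α₁ + 2α₂) = 1.33 / 0.6612 = 2.01 mmol/L

DIC = 2.01 mmol/L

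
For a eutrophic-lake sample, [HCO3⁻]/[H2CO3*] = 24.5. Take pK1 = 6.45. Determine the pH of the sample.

From K1 = [H⁺][HCO3⁻]/[H2CO3*]:  pH = pK1 + log₁₀([HCO3⁻]/[H2CO3*])
log₁₀(24.5) = +1.389
pH = 6.45 + (+1.389) = 7.84

pH = 7.84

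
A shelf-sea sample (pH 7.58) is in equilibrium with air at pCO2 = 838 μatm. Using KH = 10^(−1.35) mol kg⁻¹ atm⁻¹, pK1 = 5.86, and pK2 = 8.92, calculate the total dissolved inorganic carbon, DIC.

[CO2*] = KH · pCO2 = 10^(−1.35) × 838×10^-6 = 3.743×10^-5 mol/kg
α₀ = 1/(1 + K1/[H⁺] + K1K2/[H⁺]²) = 1/(1 + 10^+1.72 + 10^+0.38) = 0.01790
DIC = [CO2*]/α₀ = 3.743×10^-5 / 0.01790 = 2.09 mmol/kg

DIC = 2.09 mmol/kg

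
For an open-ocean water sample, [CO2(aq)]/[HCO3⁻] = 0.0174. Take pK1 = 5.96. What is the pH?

pH = 7.72

From K1 = [H⁺][HCO3⁻]/[CO2(aq)]:  pH = pK1 − log₁₀([CO2(aq)]/[HCO3⁻])
log₁₀(0.0174) = -1.759
pH = 5.96 − (-1.759) = 7.72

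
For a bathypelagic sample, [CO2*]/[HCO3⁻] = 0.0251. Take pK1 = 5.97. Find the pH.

pH = 7.57

From K1 = [H⁺][HCO3⁻]/[CO2*]:  pH = pK1 − log₁₀([CO2*]/[HCO3⁻])
log₁₀(0.0251) = -1.600
pH = 5.97 − (-1.600) = 7.57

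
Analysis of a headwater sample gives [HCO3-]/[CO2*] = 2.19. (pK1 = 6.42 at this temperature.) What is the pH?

pH = 6.76

From K1 = [H⁺][HCO3-]/[CO2*]:  pH = pK1 + log₁₀([HCO3-]/[CO2*])
log₁₀(2.19) = +0.340
pH = 6.42 + (+0.340) = 6.76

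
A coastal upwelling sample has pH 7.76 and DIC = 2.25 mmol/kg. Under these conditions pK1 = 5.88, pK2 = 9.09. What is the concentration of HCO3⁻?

α₁ = 1 / (1 + [H⁺]/K1 + K2/[H⁺]) = 1 / (1 + 10^-1.88 + 10^-1.33)
   = 1 / (1 + 0.013183 + 0.046774) = 1/1.0600 = 0.9434
[HCO3⁻] = α₁ × DIC = 0.9434 × 2.25 = 2.12 mmol/kg

[HCO3⁻] = 2.12 mmol/kg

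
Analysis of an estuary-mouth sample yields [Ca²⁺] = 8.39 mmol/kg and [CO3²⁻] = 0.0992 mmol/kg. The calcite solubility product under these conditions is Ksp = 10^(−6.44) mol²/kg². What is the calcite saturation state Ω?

Ksp = 10^(−6.44) = 3.631×10^-7
Ω = [Ca²⁺][CO3²⁻]/Ksp = (8.39×10^-3)(0.0992×10^-3) / 3.631×10^-7 = 2.29

Ω = 2.29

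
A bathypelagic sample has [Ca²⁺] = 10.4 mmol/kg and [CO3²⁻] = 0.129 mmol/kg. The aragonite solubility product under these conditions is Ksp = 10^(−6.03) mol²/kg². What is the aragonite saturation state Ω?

Ω = 1.44

Ksp = 10^(−6.03) = 9.333×10^-7
Ω = [Ca²⁺][CO3²⁻]/Ksp = (10.4×10^-3)(0.129×10^-3) / 9.333×10^-7 = 1.44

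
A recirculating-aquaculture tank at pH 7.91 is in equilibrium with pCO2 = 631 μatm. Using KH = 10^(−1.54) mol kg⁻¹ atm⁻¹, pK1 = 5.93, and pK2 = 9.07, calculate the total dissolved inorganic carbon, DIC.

DIC = 1.88 mmol/kg

[CO2*] = KH · pCO2 = 10^(−1.54) × 631×10^-6 = 1.820×10^-5 mol/kg
α₀ = 1/(1 + K1/[H⁺] + K1K2/[H⁺]²) = 1/(1 + 10^+1.98 + 10^+0.82) = 0.009699
DIC = [CO2*]/α₀ = 1.820×10^-5 / 0.009699 = 1.88 mmol/kg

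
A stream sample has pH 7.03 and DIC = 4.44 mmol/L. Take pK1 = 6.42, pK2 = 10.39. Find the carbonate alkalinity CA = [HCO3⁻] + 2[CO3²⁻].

CA = [HCO3⁻] + 2[CO3²⁻] = (α₁ + 2α₂)·DIC
At pH 7.03: [H⁺]/K1 = 10^-0.61 = 0.24547, K2/[H⁺] = 10^-3.36 = 0.00043652
α₁ = 1/(1 + 0.24547 + 0.00043652) = 1/1.2459 = 0.8026; α₂ = α₁·K2/[H⁺] = 0.0003504
α₁ + 2α₂ = 0.8033
CA = 0.8033 × 4.44 = 3.57 mmol/L

CA = 3.57 mmol/L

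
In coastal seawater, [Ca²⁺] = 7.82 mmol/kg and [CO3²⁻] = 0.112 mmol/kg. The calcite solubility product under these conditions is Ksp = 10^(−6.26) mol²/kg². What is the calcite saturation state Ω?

Ksp = 10^(−6.26) = 5.495×10^-7
Ω = [Ca²⁺][CO3²⁻]/Ksp = (7.82×10^-3)(0.112×10^-3) / 5.495×10^-7 = 1.59

Ω = 1.59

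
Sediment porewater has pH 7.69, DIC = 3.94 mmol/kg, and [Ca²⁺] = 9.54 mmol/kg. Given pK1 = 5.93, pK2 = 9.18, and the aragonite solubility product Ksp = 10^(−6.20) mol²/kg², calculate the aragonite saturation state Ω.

Ω = 1.84

α₂ = 1 / (1 + [H⁺]/K2 + [H⁺]²/(K1K2)) = 1 / (1 + 10^+1.49 + 10^-0.27)
   = 1 / (1 + 30.903 + 0.53703) = 1/32.440 = 0.03083
[CO3²⁻] = α₂ × DIC = 0.03083 × 3.94 = 0.1215 mmol/kg
Ksp = 10^(−6.20) = 6.310×10^-7
Ω = [Ca²⁺][CO3²⁻]/Ksp = (9.54×10^-3)(1.215×10^-4) / 6.310×10^-7 = 1.84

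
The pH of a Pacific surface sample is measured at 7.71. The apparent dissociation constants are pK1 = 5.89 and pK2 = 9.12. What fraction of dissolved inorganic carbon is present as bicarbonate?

α₁ = 0.949

α₁ = 1 / (1 + [H⁺]/K1 + K2/[H⁺]) = 1 / (1 + 10^-1.82 + 10^-1.41)
   = 1 / (1 + 0.015136 + 0.038905) = 1/1.0540 = 0.9487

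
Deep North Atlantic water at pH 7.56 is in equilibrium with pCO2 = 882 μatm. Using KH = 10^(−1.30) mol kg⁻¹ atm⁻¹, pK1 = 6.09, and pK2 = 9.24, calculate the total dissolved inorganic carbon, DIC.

[CO2*] = KH · pCO2 = 10^(−1.30) × 882×10^-6 = 4.420×10^-5 mol/kg
α₀ = 1/(1 + K1/[H⁺] + K1K2/[H⁺]²) = 1/(1 + 10^+1.47 + 10^-0.21) = 0.03212
DIC = [CO2*]/α₀ = 4.420×10^-5 / 0.03212 = 1.38 mmol/kg

DIC = 1.38 mmol/kg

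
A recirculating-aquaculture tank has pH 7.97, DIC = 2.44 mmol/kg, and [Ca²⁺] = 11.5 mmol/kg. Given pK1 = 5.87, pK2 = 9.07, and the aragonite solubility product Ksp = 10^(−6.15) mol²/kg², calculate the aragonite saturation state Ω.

α₂ = 1 / (1 + [H⁺]/K2 + [H⁺]²/(K1K2)) = 1 / (1 + 10^+1.10 + 10^-1.00)
   = 1 / (1 + 12.589 + 0.10000) = 1/13.689 = 0.07305
[CO3²⁻] = α₂ × DIC = 0.07305 × 2.44 = 0.1782 mmol/kg
Ksp = 10^(−6.15) = 7.079×10^-7
Ω = [Ca²⁺][CO3²⁻]/Ksp = (11.5×10^-3)(1.782×10^-4) / 7.079×10^-7 = 2.90

Ω = 2.90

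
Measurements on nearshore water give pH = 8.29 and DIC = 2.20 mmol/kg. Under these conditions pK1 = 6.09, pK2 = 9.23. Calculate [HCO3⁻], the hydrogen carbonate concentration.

α₁ = 1 / (1 + [H⁺]/K1 + K2/[H⁺]) = 1 / (1 + 10^-2.20 + 10^-0.94)
   = 1 / (1 + 0.0063096 + 0.11482) = 1/1.1211 = 0.8920
[HCO3⁻] = α₁ × DIC = 0.8920 × 2.20 = 1.96 mmol/kg

[HCO3⁻] = 1.96 mmol/kg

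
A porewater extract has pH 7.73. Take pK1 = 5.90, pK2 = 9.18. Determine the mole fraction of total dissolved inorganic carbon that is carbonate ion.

α₂ = 1 / (1 + [H⁺]/K2 + [H⁺]²/(K1K2)) = 1 / (1 + 10^+1.45 + 10^-0.38)
   = 1 / (1 + 28.184 + 0.41687) = 1/29.601 = 0.03378

α₂ = 0.0338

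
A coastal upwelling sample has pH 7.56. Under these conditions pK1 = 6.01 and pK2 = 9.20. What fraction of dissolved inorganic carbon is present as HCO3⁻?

α₁ = 1 / (1 + [H⁺]/K1 + K2/[H⁺]) = 1 / (1 + 10^-1.55 + 10^-1.64)
   = 1 / (1 + 0.028184 + 0.022909) = 1/1.0511 = 0.9514

α₁ = 0.951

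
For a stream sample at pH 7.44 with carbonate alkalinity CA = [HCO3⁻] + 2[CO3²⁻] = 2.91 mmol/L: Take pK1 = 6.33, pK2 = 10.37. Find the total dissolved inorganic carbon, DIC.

DIC = 3.13 mmol/L

CA = [HCO3⁻] + 2[CO3²⁻] = (α₁ + 2α₂)·DIC
At pH 7.44: [H⁺]/K1 = 10^-1.11 = 0.077625, K2/[H⁺] = 10^-2.93 = 0.0011749
α₁ = 1/(1 + 0.077625 + 0.0011749) = 1/1.0788 = 0.9270; α₂ = α₁·K2/[H⁺] = 0.001089
α₁ + 2α₂ = 0.9291
DIC = CA / (α₁ + 2α₂) = 2.91 / 0.9291 = 3.13 mmol/L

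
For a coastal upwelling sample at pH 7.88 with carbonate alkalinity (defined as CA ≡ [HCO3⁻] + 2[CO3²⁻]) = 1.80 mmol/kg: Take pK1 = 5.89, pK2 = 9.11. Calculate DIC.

DIC = 1.72 mmol/kg

CA = [HCO3⁻] + 2[CO3²⁻] = (α₁ + 2α₂)·DIC
At pH 7.88: [H⁺]/K1 = 10^-1.99 = 0.010233, K2/[H⁺] = 10^-1.23 = 0.058884
α₁ = 1/(1 + 0.010233 + 0.058884) = 1/1.0691 = 0.9354; α₂ = α₁·K2/[H⁺] = 0.05508
α₁ + 2α₂ = 1.0455
DIC = CA / (α₁ + 2α₂) = 1.80 / 1.0455 = 1.72 mmol/kg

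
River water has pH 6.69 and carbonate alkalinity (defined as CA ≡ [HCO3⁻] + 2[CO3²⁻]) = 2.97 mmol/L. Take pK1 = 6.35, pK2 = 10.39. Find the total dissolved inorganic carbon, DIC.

CA = [HCO3⁻] + 2[CO3²⁻] = (α₁ + 2α₂)·DIC
At pH 6.69: [H⁺]/K1 = 10^-0.34 = 0.45709, K2/[H⁺] = 10^-3.70 = 0.00019953
α₁ = 1/(1 + 0.45709 + 0.00019953) = 1/1.4573 = 0.6862; α₂ = α₁·K2/[H⁺] = 0.0001369
α₁ + 2α₂ = 0.6865
DIC = CA / (α₁ + 2α₂) = 2.97 / 0.6865 = 4.33 mmol/L

DIC = 4.33 mmol/L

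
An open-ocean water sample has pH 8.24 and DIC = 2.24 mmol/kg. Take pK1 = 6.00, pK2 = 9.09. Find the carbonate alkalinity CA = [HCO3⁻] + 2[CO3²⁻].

CA = 2.50 mmol/kg

CA = [HCO3⁻] + 2[CO3²⁻] = (α₁ + 2α₂)·DIC
At pH 8.24: [H⁺]/K1 = 10^-2.24 = 0.0057544, K2/[H⁺] = 10^-0.85 = 0.14125
α₁ = 1/(1 + 0.0057544 + 0.14125) = 1/1.1470 = 0.8718; α₂ = α₁·K2/[H⁺] = 0.1231
α₁ + 2α₂ = 1.1181
CA = 1.1181 × 2.24 = 2.50 mmol/kg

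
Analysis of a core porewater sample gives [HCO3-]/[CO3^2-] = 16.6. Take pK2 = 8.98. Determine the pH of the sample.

pH = 7.76

From K2 = [H⁺][CO3^2-]/[HCO3-]:  pH = pK2 − log₁₀([HCO3-]/[CO3^2-])
log₁₀(16.6) = +1.220
pH = 8.98 − (+1.220) = 7.76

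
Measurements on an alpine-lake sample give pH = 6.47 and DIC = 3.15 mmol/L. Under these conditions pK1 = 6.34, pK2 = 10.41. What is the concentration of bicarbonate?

[HCO3⁻] = 1.81 mmol/L

α₁ = 1 / (1 + [H⁺]/K1 + K2/[H⁺]) = 1 / (1 + 10^-0.13 + 10^-3.94)
   = 1 / (1 + 0.74131 + 0.00011482) = 1/1.7414 = 0.5742
[HCO3⁻] = α₁ × DIC = 0.5742 × 3.15 = 1.81 mmol/L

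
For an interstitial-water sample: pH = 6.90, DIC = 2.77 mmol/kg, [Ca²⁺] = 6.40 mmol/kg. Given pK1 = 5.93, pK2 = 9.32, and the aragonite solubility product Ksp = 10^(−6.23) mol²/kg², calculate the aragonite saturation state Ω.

α₂ = 1 / (1 + [H⁺]/K2 + [H⁺]²/(K1K2)) = 1 / (1 + 10^+2.42 + 10^+1.45)
   = 1 / (1 + 263.03 + 28.184) = 1/292.21 = 0.003422
[CO3²⁻] = α₂ × DIC = 0.003422 × 2.77 = 0.009479 mmol/kg = 9.479 μmol/kg
Ksp = 10^(−6.23) = 5.888×10^-7
Ω = [Ca²⁺][CO3²⁻]/Ksp = (6.40×10^-3)(9.479×10^-6) / 5.888×10^-7 = 0.103

Ω = 0.103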